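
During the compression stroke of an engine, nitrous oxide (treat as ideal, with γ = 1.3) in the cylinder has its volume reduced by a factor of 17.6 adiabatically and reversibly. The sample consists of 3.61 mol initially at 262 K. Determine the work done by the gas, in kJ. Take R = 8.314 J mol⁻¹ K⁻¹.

For a reversible adiabat TV^(γ−1) is constant, so T₂ = T₁ (V₁/V₂)^(γ−1).
T₂ = 262 × 17.6^(0.3) = 619.4 K.
Q = 0, so ΔU = W_on_gas = nCᵥΔT with Cᵥ = R/(γ−1) = 27.71 J/(mol·K).
ΔU = 3.61 × 27.71 × (619.4 − 262) = 35750 J.
Work done by the gas = −ΔU = -35750 J.

W ≈ -35.8 kJ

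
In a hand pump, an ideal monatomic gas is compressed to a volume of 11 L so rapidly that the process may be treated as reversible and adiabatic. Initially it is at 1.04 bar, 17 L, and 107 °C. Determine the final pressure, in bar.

P₂ ≈ 2.15 bar

Adiabatic: P₁V₁^γ = P₂V₂^γ ⇒ P₂ = P₁ (V₁/V₂)^γ.
γ = 5/3 for a monatomic ideal gas.
P₂ = 1.04 × (17/11)^(5/3) = 2.148 bar.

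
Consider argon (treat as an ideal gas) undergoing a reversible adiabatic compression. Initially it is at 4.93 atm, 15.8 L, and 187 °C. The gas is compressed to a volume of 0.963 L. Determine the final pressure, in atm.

Adiabatic: P₁V₁^γ = P₂V₂^γ ⇒ P₂ = P₁ (V₁/V₂)^γ.
γ = 5/3 for a monatomic ideal gas.
P₂ = 4.93 × (15.8/0.963)^(5/3) = 522.3 atm.

P₂ ≈ 522 atm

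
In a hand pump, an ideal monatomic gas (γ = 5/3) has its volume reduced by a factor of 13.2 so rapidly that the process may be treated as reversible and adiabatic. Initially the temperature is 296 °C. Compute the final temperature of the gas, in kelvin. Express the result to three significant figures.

Adiabatic: T₁V₁^(γ−1) = T₂V₂^(γ−1) ⇒ T₂ = T₁ (V₁/V₂)^(γ−1).
T₁ = 296 °C = 569.1 K.
T₂ = 569.1 × 13.2^(2/3) = 3179 K.

T₂ ≈ 3180 K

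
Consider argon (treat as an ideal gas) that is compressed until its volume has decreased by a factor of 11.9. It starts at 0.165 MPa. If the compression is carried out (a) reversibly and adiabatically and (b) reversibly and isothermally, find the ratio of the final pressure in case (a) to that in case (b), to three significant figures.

P_adiabatic / P_isothermal ≈ 5.21

For a monatomic ideal gas γ = 5/3.
Isothermal: P_b = P₁(V₁/V₂) = 0.165×11.9.
Adiabatic: P_a = P₁(V₁/V₂)^γ = 0.165×11.9^(5/3).
P_a/P_b = (V₁/V₂)^(γ−1) = 11.9^(2/3) = 5.212.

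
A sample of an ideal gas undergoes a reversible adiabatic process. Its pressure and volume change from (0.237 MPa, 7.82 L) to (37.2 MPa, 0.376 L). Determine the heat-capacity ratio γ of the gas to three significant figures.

γ ≈ 1.67

PV^γ = const ⇒ γ = ln(P₂/P₁) / ln(V₁/V₂).
γ = ln(37.2/0.237) / ln(7.82/0.376) = 1.666.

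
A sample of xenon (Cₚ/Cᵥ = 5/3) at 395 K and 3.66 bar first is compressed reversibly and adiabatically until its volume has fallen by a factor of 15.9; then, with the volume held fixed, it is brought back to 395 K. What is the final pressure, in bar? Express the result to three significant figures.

P₃ ≈ 58.2 bar

Adiabatic step (PV^γ = const): P₂ = 3.66×15.9^(5/3) = 368 bar; T₂ = 395×15.9^(2/3) = 2498 K.
Isochoric: P₃ = P₂(T₃/T₂) = 368 × (395/2498) = 58.19 bar.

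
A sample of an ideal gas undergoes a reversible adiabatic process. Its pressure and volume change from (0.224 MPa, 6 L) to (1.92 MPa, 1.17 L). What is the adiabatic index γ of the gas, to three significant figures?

γ ≈ 1.31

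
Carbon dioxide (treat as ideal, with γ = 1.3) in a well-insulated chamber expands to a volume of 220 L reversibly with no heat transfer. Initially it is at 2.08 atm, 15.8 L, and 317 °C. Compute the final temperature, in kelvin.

T₂ ≈ 268 K

For a reversible adiabat TV^(γ−1) is constant, so T₂ = T₁ (V₁/V₂)^(γ−1).
T₁ = 317 °C = 590.1 K.
T₂ = 590.1 × (15.8/220)^(0.3) = 267.8 K.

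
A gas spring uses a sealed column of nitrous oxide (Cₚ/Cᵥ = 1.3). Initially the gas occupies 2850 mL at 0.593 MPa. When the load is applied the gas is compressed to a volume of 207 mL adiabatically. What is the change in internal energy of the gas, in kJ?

P₂ = P₁(V₁/V₂)^γ = 0.593×(2850/207)^(1.3) = 17.93 MPa.
For a reversible adiabat, W_by_gas = (P₁V₁ − P₂V₂)/(γ−1).
W_by = (593000×0.00285 − 1.793×10^7×0.000207) / (0.3) = -6739 J.
Q = 0 ⇒ ΔU = −W_by = 6739 J.

ΔU ≈ 6.74 kJ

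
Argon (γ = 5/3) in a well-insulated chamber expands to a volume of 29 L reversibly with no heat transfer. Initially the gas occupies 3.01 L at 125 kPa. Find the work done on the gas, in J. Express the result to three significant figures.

W ≈ -440 J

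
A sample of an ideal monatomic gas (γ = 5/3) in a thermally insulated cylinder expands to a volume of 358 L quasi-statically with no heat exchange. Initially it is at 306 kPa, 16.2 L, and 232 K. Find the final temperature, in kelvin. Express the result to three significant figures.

T₂ ≈ 29.5 K

Adiabatic: T₁V₁^(γ−1) = T₂V₂^(γ−1) ⇒ T₂ = T₁ (V₁/V₂)^(γ−1).
T₂ = 232 × (16.2/358)^(2/3) = 29.46 K.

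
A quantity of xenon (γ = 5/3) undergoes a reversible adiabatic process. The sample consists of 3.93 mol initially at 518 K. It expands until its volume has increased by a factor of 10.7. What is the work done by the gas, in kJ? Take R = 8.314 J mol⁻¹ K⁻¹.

W ≈ 20.2 kJ

For a reversible adiabat TV^(γ−1) is constant, so T₂ = T₁ (V₁/V₂)^(γ−1).
T₂ = 518 × (1/10.7)^(2/3) = 106.7 K.
Q = 0, so ΔU = W_on_gas = nCᵥΔT with Cᵥ = R/(γ−1) = 12.47 J/(mol·K).
ΔU = 3.93 × 12.47 × (106.7 − 518) = -20160 J.
Work done by the gas = −ΔU = 20160 J.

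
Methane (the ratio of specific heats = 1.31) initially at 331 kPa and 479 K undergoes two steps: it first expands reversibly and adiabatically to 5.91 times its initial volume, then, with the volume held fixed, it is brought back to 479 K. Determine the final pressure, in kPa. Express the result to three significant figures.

P₃ ≈ 56.0 kPa

Adiabatic step (PV^γ = const): P₂ = 331×(1/5.91)^(1.31) = 32.29 kPa; T₂ = 479×(1/5.91)^(0.31) = 276.1 K.
Isochoric: P₃ = P₂(T₃/T₂) = 32.29 × (479/276.1) = 56.01 kPa.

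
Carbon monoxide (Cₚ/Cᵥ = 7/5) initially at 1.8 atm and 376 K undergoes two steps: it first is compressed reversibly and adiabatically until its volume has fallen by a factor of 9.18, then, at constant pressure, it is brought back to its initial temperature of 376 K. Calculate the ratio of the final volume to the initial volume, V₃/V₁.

V₃/V₁ ≈ 0.0449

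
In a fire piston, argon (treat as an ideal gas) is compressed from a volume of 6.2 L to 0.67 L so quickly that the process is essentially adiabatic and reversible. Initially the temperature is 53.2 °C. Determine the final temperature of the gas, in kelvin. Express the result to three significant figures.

T₂ ≈ 1440 K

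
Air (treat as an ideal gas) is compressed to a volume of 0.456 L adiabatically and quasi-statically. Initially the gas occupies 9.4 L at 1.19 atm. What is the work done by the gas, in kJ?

W ≈ -6.67 kJ

γ = 7/5 for a diatomic ideal gas.
P₂ = P₁(V₁/V₂)^γ = 1.19×(9.4/0.456)^(7/5) = 82.3 atm.
For a reversible adiabat, W_by_gas = (P₁V₁ − P₂V₂)/(γ−1).
W_by = (120600×0.0094 − 8.339×10^6×0.000456) / (2/5) = -6672 J.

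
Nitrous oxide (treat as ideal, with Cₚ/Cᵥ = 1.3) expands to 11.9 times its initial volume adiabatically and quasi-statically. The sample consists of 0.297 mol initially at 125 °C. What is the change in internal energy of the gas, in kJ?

For a reversible adiabat TV^(γ−1) is constant, so T₂ = T₁ (V₁/V₂)^(γ−1).
T₁ = 125 °C = 398.1 K.
T₂ = 398.1 × (1/11.9)^(0.3) = 189.4 K.
Q = 0, so ΔU = W_on_gas = nCᵥΔT with Cᵥ = R/(γ−1) = 27.71 J/(mol·K).
ΔU = 0.297 × 27.71 × (189.4 − 398.1) = -1718 J.

ΔU ≈ -1.72 kJ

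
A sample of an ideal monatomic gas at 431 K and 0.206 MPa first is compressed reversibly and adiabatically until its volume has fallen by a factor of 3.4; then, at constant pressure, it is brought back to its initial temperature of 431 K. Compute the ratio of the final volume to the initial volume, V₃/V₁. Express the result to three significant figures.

For a monatomic ideal gas γ = 5/3.
Adiabatic step: V₂/V₁ = 0.2941; T₂ = T₁·3.4^(2/3) = 974.5 K.
Isobaric step: V₃/V₂ = T₃/T₂ = 431/974.5.
V₃/V₁ = (V₂/V₁)(V₃/V₂) = 0.2941 × (431/974.5) = 0.1301.

V₃/V₁ ≈ 0.130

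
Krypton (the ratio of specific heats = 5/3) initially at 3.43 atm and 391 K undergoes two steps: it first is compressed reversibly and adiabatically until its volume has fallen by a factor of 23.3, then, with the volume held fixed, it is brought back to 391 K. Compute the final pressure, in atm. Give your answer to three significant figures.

P₃ ≈ 79.9 atm

Adiabatic step (PV^γ = const): P₂ = 3.43×23.3^(5/3) = 652 atm; T₂ = 391×23.3^(2/3) = 3190 K.
Isochoric: P₃ = P₂(T₃/T₂) = 652 × (391/3190) = 79.92 atm.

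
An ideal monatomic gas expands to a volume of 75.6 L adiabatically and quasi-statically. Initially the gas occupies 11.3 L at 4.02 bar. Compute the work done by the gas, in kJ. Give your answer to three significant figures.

W ≈ 4.89 kJ

γ = 5/3 for a monatomic ideal gas.
P₂ = P₁(V₁/V₂)^γ = 4.02×(11.3/75.6)^(5/3) = 0.1692 bar.
For a reversible adiabat, W_by_gas = (P₁V₁ − P₂V₂)/(γ−1).
W_by = (402000×0.0113 − 16920×0.0756) / (2/3) = 4895 J.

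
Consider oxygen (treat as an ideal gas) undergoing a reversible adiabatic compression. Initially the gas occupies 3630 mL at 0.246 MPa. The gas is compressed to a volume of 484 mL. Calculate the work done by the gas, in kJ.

W ≈ -2.77 kJ

γ = 7/5 for a diatomic ideal gas.
P₂ = P₁(V₁/V₂)^γ = 0.246×(3630/484)^(7/5) = 4.131 MPa.
For a reversible adiabat, W_by_gas = (P₁V₁ − P₂V₂)/(γ−1).
W_by = (246000×0.00363 − 4.131×10^6×0.000484) / (2/5) = -2766 J.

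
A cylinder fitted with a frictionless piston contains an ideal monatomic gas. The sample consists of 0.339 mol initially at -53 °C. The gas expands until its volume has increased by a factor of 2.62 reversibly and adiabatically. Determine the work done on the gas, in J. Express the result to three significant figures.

Adiabatic: T₁V₁^(γ−1) = T₂V₂^(γ−1) ⇒ T₂ = T₁ (V₁/V₂)^(γ−1).
γ = 5/3 for a monatomic ideal gas, so γ−1 = 2/3.
T₁ = -53 °C = 220.1 K.
T₂ = 220.1 × (1/2.62)^(2/3) = 115.8 K.
Q = 0, so ΔU = W_on_gas = nCᵥΔT with Cᵥ = R/(γ−1) = 12.47 J/(mol·K).
ΔU = 0.339 × 12.47 × (115.8 − 220.1) = -441 J.

W ≈ -441 J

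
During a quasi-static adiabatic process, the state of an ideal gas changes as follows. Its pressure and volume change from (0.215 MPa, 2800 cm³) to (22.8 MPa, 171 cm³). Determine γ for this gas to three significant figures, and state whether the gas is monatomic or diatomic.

γ ≈ 1.67; monatomic

PV^γ = const ⇒ γ = ln(P₂/P₁) / ln(V₁/V₂).
γ = ln(22.8/0.215) / ln(2800/171) = 1.668.
γ ≈ 1.67 is close to 5/3, so the gas is monatomic.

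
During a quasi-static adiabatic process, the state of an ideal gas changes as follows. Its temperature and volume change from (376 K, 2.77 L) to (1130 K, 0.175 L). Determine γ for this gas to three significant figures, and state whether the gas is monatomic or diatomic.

TV^(γ−1) = const ⇒ γ − 1 = ln(T₂/T₁) / ln(V₁/V₂).
γ = 1 + ln(1130/376) / ln(2.77/0.175) = 1.398.
γ ≈ 1.40 is close to 7/5, so the gas is diatomic.

γ ≈ 1.40; diatomic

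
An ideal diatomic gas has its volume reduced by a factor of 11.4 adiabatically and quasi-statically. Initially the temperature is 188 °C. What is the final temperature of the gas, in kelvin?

Adiabatic: T₁V₁^(γ−1) = T₂V₂^(γ−1) ⇒ T₂ = T₁ (V₁/V₂)^(γ−1).
For a diatomic ideal gas γ = 7/5, so γ−1 = 2/5.
T₁ = 188 °C = 461.1 K.
T₂ = 461.1 × 11.4^(2/5) = 1221 K.

T₂ ≈ 1220 K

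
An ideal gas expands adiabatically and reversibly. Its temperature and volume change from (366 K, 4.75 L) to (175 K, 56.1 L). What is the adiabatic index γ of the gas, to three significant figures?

γ ≈ 1.30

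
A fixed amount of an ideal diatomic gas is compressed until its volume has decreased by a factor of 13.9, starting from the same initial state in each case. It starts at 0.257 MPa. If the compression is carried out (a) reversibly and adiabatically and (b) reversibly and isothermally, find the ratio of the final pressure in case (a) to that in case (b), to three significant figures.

For a diatomic ideal gas γ = 7/5.
Isothermal: P_b = P₁(V₁/V₂) = 0.257×13.9.
Adiabatic: P_a = P₁(V₁/V₂)^γ = 0.257×13.9^(7/5).
P_a/P_b = (V₁/V₂)^(γ−1) = 13.9^(2/5) = 2.866.

P_adiabatic / P_isothermal ≈ 2.87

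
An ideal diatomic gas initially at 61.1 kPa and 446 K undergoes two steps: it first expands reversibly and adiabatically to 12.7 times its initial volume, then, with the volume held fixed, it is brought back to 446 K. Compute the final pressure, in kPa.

For a diatomic ideal gas γ = 7/5.
Adiabatic step (PV^γ = const): P₂ = 61.1×(1/12.7)^(7/5) = 1.741 kPa; T₂ = 446×(1/12.7)^(2/5) = 161.4 K.
Isochoric: P₃ = P₂(T₃/T₂) = 1.741 × (446/161.4) = 4.811 kPa.

P₃ ≈ 4.81 kPa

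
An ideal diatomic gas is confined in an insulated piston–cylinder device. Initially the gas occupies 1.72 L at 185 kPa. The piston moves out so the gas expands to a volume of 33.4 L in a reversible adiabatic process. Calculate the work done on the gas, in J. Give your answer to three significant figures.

W ≈ -553 J

γ = 7/5 for a diatomic ideal gas.
P₂ = P₁(V₁/V₂)^γ = 185×(1.72/33.4)^(7/5) = 2.908 kPa.
For a reversible adiabat, W_by_gas = (P₁V₁ − P₂V₂)/(γ−1).
W_by = (185000×0.00172 − 2908×0.0334) / (2/5) = 552.6 J.
W_on_gas = −W_by = -552.6 J.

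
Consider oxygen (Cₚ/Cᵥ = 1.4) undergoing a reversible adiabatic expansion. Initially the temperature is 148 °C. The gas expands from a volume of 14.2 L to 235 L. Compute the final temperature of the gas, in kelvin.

T₂ ≈ 137 K

For a reversible adiabat TV^(γ−1) is constant, so T₂ = T₁ (V₁/V₂)^(γ−1).
T₁ = 148 °C = 421.1 K.
T₂ = 421.1 × (14.2/235)^(0.4) = 137.1 K.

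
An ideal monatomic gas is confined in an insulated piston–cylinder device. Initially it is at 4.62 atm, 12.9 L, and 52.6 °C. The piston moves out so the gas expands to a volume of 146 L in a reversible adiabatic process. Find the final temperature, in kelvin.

Adiabatic: T₁V₁^(γ−1) = T₂V₂^(γ−1) ⇒ T₂ = T₁ (V₁/V₂)^(γ−1).
γ = 5/3 for a monatomic ideal gas.
T₁ = 52.6 °C = 325.8 K.
T₂ = 325.8 × (12.9/146)^(2/3) = 64.62 K.

T₂ ≈ 64.6 K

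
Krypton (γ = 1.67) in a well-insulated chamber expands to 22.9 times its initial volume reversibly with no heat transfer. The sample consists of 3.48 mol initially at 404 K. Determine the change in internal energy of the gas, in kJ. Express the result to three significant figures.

ΔU ≈ -15.3 kJ

For a reversible adiabat TV^(γ−1) is constant, so T₂ = T₁ (V₁/V₂)^(γ−1).
T₂ = 404 × (1/22.9)^(0.67) = 49.58 K.
Q = 0, so ΔU = W_on_gas = nCᵥΔT with Cᵥ = R/(γ−1) = 12.41 J/(mol·K).
ΔU = 3.48 × 12.41 × (49.58 − 404) = -15310 J.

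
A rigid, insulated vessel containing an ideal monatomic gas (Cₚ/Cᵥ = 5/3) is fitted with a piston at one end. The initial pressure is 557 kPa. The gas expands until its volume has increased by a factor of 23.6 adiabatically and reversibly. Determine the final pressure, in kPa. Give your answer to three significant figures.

P₂ ≈ 2.87 kPa

Adiabatic: P₁V₁^γ = P₂V₂^γ ⇒ P₂ = P₁ (V₁/V₂)^γ.
P₂ = 557 × (1/23.6)^(5/3) = 2.869 kPa.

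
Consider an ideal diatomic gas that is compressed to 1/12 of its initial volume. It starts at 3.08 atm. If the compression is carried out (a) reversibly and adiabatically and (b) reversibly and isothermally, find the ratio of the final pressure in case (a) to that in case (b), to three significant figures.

For a diatomic ideal gas γ = 7/5.
Isothermal: P_b = P₁(V₁/V₂) = 3.08×12.
Adiabatic: P_a = P₁(V₁/V₂)^γ = 3.08×12^(7/5).
P_a/P_b = (V₁/V₂)^(γ−1) = 12^(2/5) = 2.702.

P_adiabatic / P_isothermal ≈ 2.70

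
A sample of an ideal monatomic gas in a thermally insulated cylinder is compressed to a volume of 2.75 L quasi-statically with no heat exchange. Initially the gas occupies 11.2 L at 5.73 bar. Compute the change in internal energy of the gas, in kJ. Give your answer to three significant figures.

ΔU ≈ 14.9 kJ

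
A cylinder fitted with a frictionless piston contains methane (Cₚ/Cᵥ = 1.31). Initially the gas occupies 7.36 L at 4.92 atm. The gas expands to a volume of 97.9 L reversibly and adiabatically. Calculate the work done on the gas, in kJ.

W ≈ -6.53 kJ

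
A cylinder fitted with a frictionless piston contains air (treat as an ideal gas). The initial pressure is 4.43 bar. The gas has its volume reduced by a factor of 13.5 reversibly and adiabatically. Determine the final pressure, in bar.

Since PV^γ is constant along a reversible adiabat, P₂ = P₁ (V₁/V₂)^γ.
For a diatomic ideal gas γ = 7/5.
P₂ = 4.43 × 13.5^(7/5) = 169.4 bar.

P₂ ≈ 169 bar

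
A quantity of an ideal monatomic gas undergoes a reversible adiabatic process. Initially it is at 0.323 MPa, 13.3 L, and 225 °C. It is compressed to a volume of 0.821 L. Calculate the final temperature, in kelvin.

T₂ ≈ 3190 K

For a reversible adiabat TV^(γ−1) is constant, so T₂ = T₁ (V₁/V₂)^(γ−1).
γ = 5/3 for a monatomic ideal gas.
T₁ = 225 °C = 498.1 K.
T₂ = 498.1 × (13.3/0.821)^(2/3) = 3189 K.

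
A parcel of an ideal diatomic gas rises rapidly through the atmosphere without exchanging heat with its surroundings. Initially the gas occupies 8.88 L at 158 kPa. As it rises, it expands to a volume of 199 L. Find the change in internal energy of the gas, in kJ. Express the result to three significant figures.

γ = 7/5 for a diatomic ideal gas.
P₂ = P₁(V₁/V₂)^γ = 158×(8.88/199)^(7/5) = 2.033 kPa.
For a reversible adiabat, W_by_gas = (P₁V₁ − P₂V₂)/(γ−1).
W_by = (158000×0.00888 − 2033×0.199) / (2/5) = 2496 J.
Q = 0 ⇒ ΔU = −W_by = -2496 J.

ΔU ≈ -2.50 kJ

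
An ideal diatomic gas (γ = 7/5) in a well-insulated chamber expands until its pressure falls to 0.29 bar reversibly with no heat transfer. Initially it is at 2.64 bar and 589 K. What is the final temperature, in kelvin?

Adiabatic: T₂/T₁ = (P₂/P₁)^((γ−1)/γ).
T₂ = 589 × (0.29/2.64)^(2/7) = 313.4 K.

T₂ ≈ 313 K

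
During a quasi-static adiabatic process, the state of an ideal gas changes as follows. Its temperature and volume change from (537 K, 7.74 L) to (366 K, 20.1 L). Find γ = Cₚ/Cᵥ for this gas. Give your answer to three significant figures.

TV^(γ−1) = const ⇒ γ − 1 = ln(T₂/T₁) / ln(V₁/V₂).
γ = 1 + ln(366/537) / ln(7.74/20.1) = 1.402.

γ ≈ 1.40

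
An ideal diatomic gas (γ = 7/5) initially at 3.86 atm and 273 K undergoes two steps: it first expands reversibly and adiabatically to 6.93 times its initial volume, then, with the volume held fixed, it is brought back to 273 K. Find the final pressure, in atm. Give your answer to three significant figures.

P₃ ≈ 0.557 atm

Adiabatic step (PV^γ = const): P₂ = 3.86×(1/6.93)^(7/5) = 0.2568 atm; T₂ = 273×(1/6.93)^(2/5) = 125.9 K.
Isochoric: P₃ = P₂(T₃/T₂) = 0.2568 × (273/125.9) = 0.557 atm.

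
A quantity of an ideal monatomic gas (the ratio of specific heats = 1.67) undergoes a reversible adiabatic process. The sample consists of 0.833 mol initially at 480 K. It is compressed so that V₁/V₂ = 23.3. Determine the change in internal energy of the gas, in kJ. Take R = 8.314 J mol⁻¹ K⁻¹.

Adiabatic: T₁V₁^(γ−1) = T₂V₂^(γ−1) ⇒ T₂ = T₁ (V₁/V₂)^(γ−1).
T₂ = 480 × 23.3^(0.67) = 3957 K.
Q = 0, so ΔU = W_on_gas = nCᵥΔT with Cᵥ = R/(γ−1) = 12.41 J/(mol·K).
ΔU = 0.833 × 12.41 × (3957 − 480) = 35940 J.

ΔU ≈ 35.9 kJ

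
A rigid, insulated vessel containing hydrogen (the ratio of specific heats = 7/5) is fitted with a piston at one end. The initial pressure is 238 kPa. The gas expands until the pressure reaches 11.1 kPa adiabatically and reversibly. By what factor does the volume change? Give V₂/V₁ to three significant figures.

From PV^γ = const, V₂/V₁ = (P₁/P₂)^(1/γ).
V₂/V₁ = (238/11.1)^(5/7) = 8.931.

V₂/V₁ ≈ 8.93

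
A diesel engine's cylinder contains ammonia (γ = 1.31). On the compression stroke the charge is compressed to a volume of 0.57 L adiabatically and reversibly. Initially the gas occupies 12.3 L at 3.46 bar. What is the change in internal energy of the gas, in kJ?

ΔU ≈ 21.8 kJ

P₂ = P₁(V₁/V₂)^γ = 3.46×(12.3/0.57)^(1.31) = 193.5 bar.
For a reversible adiabat, W_by_gas = (P₁V₁ − P₂V₂)/(γ−1).
W_by = (346000×0.0123 − 1.935×10^7×0.00057) / (0.31) = -21850 J.
Q = 0 ⇒ ΔU = −W_by = 21850 J.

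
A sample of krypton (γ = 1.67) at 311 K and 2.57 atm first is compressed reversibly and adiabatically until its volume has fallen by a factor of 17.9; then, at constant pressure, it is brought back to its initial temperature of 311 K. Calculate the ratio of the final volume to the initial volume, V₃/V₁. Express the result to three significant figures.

Adiabatic step: V₂/V₁ = 0.05587; T₂ = T₁·17.9^(0.67) = 2149 K.
Isobaric step: V₃/V₂ = T₃/T₂ = 311/2149.
V₃/V₁ = (V₂/V₁)(V₃/V₂) = 0.05587 × (311/2149) = 0.008086.

V₃/V₁ ≈ 0.00809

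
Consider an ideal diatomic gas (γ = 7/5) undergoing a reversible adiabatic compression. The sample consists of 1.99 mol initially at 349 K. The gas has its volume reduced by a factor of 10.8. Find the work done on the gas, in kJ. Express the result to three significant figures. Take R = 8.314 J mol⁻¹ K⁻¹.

Adiabatic: T₁V₁^(γ−1) = T₂V₂^(γ−1) ⇒ T₂ = T₁ (V₁/V₂)^(γ−1).
T₂ = 349 × 10.8^(2/5) = 904.1 K.
Q = 0, so ΔU = W_on_gas = nCᵥΔT with Cᵥ = R/(γ−1) = 20.79 J/(mol·K).
ΔU = 1.99 × 20.79 × (904.1 − 349) = 22960 J.

W ≈ 23.0 kJ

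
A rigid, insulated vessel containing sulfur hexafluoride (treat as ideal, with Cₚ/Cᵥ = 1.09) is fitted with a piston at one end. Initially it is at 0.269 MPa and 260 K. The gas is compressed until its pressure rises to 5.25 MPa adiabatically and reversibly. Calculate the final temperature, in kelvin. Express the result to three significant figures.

T₂ ≈ 332 K

Along an adiabat T P^((1−γ)/γ) is constant, so T₂ = T₁ (P₂/P₁)^((γ−1)/γ).
T₂ = 260 × (5.25/0.269)^(0.0826) = 332.3 K.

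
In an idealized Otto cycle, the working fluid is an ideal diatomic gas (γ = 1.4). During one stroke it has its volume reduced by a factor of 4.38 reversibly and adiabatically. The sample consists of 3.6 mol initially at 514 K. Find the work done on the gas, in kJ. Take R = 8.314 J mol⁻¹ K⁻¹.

W ≈ 31.0 kJ

For a reversible adiabat TV^(γ−1) is constant, so T₂ = T₁ (V₁/V₂)^(γ−1).
T₂ = 514 × 4.38^(0.4) = 928 K.
Q = 0, so ΔU = W_on_gas = nCᵥΔT with Cᵥ = R/(γ−1) = 20.79 J/(mol·K).
ΔU = 3.6 × 20.79 × (928 − 514) = 30980 J.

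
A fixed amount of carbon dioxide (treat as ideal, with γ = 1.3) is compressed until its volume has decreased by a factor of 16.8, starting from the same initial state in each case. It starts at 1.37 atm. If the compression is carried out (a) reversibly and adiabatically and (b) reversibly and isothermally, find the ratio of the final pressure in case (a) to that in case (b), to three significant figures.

Isothermal: P_b = P₁(V₁/V₂) = 1.37×16.8.
Adiabatic: P_a = P₁(V₁/V₂)^γ = 1.37×16.8^(1.3).
P_a/P_b = (V₁/V₂)^(γ−1) = 16.8^(0.3) = 2.331.

P_adiabatic / P_isothermal ≈ 2.33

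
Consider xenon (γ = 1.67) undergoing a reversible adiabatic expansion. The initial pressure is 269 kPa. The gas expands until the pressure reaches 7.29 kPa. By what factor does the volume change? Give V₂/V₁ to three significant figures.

From PV^γ = const, V₂/V₁ = (P₁/P₂)^(1/γ).
V₂/V₁ = (269/7.29)^(0.599) = 8.676.

V₂/V₁ ≈ 8.68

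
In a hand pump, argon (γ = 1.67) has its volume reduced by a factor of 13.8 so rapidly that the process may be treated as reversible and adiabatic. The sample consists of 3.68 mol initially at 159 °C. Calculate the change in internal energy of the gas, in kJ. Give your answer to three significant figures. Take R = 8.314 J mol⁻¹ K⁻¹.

ΔU ≈ 94.8 kJ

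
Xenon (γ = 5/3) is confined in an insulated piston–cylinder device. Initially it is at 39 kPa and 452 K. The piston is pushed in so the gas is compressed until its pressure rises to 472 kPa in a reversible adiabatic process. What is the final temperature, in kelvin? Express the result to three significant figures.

Along an adiabat T P^((1−γ)/γ) is constant, so T₂ = T₁ (P₂/P₁)^((γ−1)/γ).
T₂ = 452 × (472/39)^(2/5) = 1225 K.

T₂ ≈ 1230 K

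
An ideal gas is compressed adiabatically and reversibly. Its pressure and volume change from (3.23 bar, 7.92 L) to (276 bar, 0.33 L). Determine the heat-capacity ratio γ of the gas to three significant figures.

γ ≈ 1.40

PV^γ = const ⇒ γ = ln(P₂/P₁) / ln(V₁/V₂).
γ = ln(276/3.23) / ln(7.92/0.33) = 1.4.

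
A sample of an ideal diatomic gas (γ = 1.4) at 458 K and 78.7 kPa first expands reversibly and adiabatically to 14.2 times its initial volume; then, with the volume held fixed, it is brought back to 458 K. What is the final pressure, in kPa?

Adiabatic step (PV^γ = const): P₂ = 78.7×(1/14.2)^(1.4) = 1.918 kPa; T₂ = 458×(1/14.2)^(0.4) = 158.5 K.
Isochoric: P₃ = P₂(T₃/T₂) = 1.918 × (458/158.5) = 5.542 kPa.

P₃ ≈ 5.54 kPa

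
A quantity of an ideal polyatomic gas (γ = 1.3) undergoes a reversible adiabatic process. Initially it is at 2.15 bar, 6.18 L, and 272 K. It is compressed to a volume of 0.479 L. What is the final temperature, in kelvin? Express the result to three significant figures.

T₂ ≈ 586 K

Adiabatic: T₁V₁^(γ−1) = T₂V₂^(γ−1) ⇒ T₂ = T₁ (V₁/V₂)^(γ−1).
T₂ = 272 × (6.18/0.479)^(0.3) = 585.8 K.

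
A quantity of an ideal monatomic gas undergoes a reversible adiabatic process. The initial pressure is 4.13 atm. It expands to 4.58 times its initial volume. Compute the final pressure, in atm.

Adiabatic: P₁V₁^γ = P₂V₂^γ ⇒ P₂ = P₁ (V₁/V₂)^γ.
For a monatomic ideal gas γ = 5/3.
P₂ = 4.13 × (1/4.58)^(5/3) = 0.327 atm.

P₂ ≈ 0.327 atm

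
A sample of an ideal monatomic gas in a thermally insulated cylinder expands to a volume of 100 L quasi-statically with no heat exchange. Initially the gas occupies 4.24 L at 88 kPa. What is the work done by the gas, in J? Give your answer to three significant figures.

W ≈ 492 J

γ = 5/3 for a monatomic ideal gas.
P₂ = P₁(V₁/V₂)^γ = 88×(4.24/100)^(5/3) = 0.4537 kPa.
For a reversible adiabat, W_by_gas = (P₁V₁ − P₂V₂)/(γ−1).
W_by = (88000×0.00424 − 453.7×0.1) / (2/3) = 491.6 J.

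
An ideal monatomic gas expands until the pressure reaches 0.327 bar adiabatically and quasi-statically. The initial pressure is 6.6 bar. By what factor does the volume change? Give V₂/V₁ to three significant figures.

From PV^γ = const, V₂/V₁ = (P₁/P₂)^(1/γ).
For a monatomic ideal gas γ = 5/3.
V₂/V₁ = (6.6/0.327)^(3/5) = 6.067.

V₂/V₁ ≈ 6.07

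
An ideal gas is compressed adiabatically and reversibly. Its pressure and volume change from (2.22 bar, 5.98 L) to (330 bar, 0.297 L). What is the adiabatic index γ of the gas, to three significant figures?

γ ≈ 1.67

PV^γ = const ⇒ γ = ln(P₂/P₁) / ln(V₁/V₂).
γ = ln(330/2.22) / ln(5.98/0.297) = 1.666.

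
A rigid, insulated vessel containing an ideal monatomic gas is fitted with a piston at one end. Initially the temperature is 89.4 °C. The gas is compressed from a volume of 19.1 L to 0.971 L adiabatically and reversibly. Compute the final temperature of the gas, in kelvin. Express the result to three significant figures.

For a reversible adiabat TV^(γ−1) is constant, so T₂ = T₁ (V₁/V₂)^(γ−1).
For a monatomic ideal gas γ = 5/3, so γ−1 = 2/3.
T₁ = 89.4 °C = 362.5 K.
T₂ = 362.5 × (19.1/0.971)^(2/3) = 2642 K.

T₂ ≈ 2640 K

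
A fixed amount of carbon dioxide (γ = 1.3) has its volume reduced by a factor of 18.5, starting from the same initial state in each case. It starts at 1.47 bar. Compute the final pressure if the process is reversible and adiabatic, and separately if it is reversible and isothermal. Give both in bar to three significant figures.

Isothermal: P₂ = P₁(V₁/V₂) = 1.47×18.5 = 27.2 bar.
Adiabatic: P₂ = P₁(V₁/V₂)^γ = 1.47×18.5^(1.3) = 65.26 bar.

adiabatic: 65.3 bar; isothermal: 27.2 bar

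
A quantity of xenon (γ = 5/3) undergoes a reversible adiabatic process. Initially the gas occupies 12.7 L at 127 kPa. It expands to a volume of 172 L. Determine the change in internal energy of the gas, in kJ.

P₂ = P₁(V₁/V₂)^γ = 127×(12.7/172)^(5/3) = 1.65 kPa.
For a reversible adiabat, W_by_gas = (P₁V₁ − P₂V₂)/(γ−1).
W_by = (127000×0.0127 − 1650×0.172) / (2/3) = 1994 J.
Q = 0 ⇒ ΔU = −W_by = -1994 J.

ΔU ≈ -1.99 kJ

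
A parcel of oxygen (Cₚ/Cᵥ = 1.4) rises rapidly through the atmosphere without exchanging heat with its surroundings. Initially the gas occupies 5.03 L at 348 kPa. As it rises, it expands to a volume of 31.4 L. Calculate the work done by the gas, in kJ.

W ≈ 2.27 kJ

P₂ = P₁(V₁/V₂)^γ = 348×(5.03/31.4)^(1.4) = 26.8 kPa.
For a reversible adiabat, W_by_gas = (P₁V₁ − P₂V₂)/(γ−1).
W_by = (348000×0.00503 − 26800×0.0314) / (0.4) = 2273 J.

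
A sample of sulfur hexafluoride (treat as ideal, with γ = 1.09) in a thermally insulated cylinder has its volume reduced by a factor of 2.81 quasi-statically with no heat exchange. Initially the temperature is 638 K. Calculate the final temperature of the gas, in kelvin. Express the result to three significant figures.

T₂ ≈ 700 K

Adiabatic: T₁V₁^(γ−1) = T₂V₂^(γ−1) ⇒ T₂ = T₁ (V₁/V₂)^(γ−1).
T₂ = 638 × 2.81^(0.09) = 700.2 K.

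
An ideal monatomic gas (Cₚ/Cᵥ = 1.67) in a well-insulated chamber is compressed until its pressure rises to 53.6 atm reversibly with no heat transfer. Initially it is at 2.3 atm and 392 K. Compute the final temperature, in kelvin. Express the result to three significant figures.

Along an adiabat T P^((1−γ)/γ) is constant, so T₂ = T₁ (P₂/P₁)^((γ−1)/γ).
T₂ = 392 × (53.6/2.3)^(0.401) = 1386 K.

T₂ ≈ 1390 K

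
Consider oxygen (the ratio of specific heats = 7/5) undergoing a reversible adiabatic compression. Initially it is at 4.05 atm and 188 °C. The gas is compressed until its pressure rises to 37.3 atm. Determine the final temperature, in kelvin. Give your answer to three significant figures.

Adiabatic: T₂/T₁ = (P₂/P₁)^((γ−1)/γ).
T₁ = 188 °C = 461.1 K.
T₂ = 461.1 × (37.3/4.05)^(2/7) = 869.6 K.

T₂ ≈ 870 K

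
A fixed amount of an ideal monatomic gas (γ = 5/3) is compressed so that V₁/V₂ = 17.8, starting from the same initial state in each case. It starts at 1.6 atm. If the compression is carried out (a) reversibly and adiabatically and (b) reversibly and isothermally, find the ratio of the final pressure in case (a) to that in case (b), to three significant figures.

Isothermal: P_b = P₁(V₁/V₂) = 1.6×17.8.
Adiabatic: P_a = P₁(V₁/V₂)^γ = 1.6×17.8^(5/3).
P_a/P_b = (V₁/V₂)^(γ−1) = 17.8^(2/3) = 6.817.

P_adiabatic / P_isothermal ≈ 6.82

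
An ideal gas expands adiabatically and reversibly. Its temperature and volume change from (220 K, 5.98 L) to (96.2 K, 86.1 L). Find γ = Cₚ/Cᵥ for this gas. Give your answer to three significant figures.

γ ≈ 1.31

TV^(γ−1) = const ⇒ γ − 1 = ln(T₂/T₁) / ln(V₁/V₂).
γ = 1 + ln(96.2/220) / ln(5.98/86.1) = 1.31.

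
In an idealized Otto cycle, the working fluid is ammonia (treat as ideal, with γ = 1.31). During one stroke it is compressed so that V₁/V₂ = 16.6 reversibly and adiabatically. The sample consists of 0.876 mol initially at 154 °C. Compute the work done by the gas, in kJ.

W ≈ -13.9 kJ

Adiabatic: T₁V₁^(γ−1) = T₂V₂^(γ−1) ⇒ T₂ = T₁ (V₁/V₂)^(γ−1).
T₁ = 154 °C = 427.1 K.
T₂ = 427.1 × 16.6^(0.31) = 1021 K.
Q = 0, so ΔU = W_on_gas = nCᵥΔT with Cᵥ = R/(γ−1) = 26.82 J/(mol·K).
ΔU = 0.876 × 26.82 × (1021 − 427.1) = 13940 J.
Work done by the gas = −ΔU = -13940 J.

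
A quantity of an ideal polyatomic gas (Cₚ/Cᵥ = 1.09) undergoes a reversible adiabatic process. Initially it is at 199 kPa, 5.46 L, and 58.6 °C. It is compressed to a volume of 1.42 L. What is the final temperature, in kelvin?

For a reversible adiabat TV^(γ−1) is constant, so T₂ = T₁ (V₁/V₂)^(γ−1).
T₁ = 58.6 °C = 331.8 K.
T₂ = 331.8 × (5.46/1.42)^(0.09) = 374.5 K.

T₂ ≈ 375 K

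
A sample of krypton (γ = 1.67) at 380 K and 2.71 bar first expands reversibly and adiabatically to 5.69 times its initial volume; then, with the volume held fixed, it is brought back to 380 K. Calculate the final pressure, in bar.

P₃ ≈ 0.476 bar

Adiabatic step (PV^γ = const): P₂ = 2.71×(1/5.69)^(1.67) = 0.1486 bar; T₂ = 380×(1/5.69)^(0.67) = 118.5 K.
Isochoric: P₃ = P₂(T₃/T₂) = 0.1486 × (380/118.5) = 0.4763 bar.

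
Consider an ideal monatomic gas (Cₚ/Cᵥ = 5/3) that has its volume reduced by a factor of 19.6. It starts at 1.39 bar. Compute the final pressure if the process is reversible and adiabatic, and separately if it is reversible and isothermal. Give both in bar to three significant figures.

Isothermal: P₂ = P₁(V₁/V₂) = 1.39×19.6 = 27.24 bar.
Adiabatic: P₂ = P₁(V₁/V₂)^γ = 1.39×19.6^(5/3) = 198.1 bar.

adiabatic: 198 bar; isothermal: 27.2 bar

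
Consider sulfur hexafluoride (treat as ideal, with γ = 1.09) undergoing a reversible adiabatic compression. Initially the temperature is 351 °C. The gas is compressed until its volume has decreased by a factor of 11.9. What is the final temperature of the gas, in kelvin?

T₂ ≈ 780 K

Adiabatic: T₁V₁^(γ−1) = T₂V₂^(γ−1) ⇒ T₂ = T₁ (V₁/V₂)^(γ−1).
T₁ = 351 °C = 624.1 K.
T₂ = 624.1 × 11.9^(0.09) = 780 K.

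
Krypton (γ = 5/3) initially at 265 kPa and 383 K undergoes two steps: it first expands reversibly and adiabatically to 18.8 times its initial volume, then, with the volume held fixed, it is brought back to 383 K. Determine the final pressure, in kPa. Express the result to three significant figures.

Adiabatic step (PV^γ = const): P₂ = 265×(1/18.8)^(5/3) = 1.994 kPa; T₂ = 383×(1/18.8)^(2/3) = 54.17 K.
Isochoric: P₃ = P₂(T₃/T₂) = 1.994 × (383/54.17) = 14.1 kPa.

P₃ ≈ 14.1 kPa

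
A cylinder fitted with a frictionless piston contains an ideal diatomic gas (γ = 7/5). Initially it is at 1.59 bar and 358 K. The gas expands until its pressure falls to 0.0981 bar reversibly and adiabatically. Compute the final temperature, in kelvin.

T₂ ≈ 162 K

Along an adiabat T P^((1−γ)/γ) is constant, so T₂ = T₁ (P₂/P₁)^((γ−1)/γ).
T₂ = 358 × (0.0981/1.59)^(2/7) = 161.5 K.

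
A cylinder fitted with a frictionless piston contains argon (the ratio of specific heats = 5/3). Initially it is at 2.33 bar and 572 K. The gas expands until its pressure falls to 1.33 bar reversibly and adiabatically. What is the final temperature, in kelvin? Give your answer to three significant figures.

T₂ ≈ 457 K

Adiabatic: T₂/T₁ = (P₂/P₁)^((γ−1)/γ).
T₂ = 572 × (1.33/2.33)^(2/5) = 457.1 K.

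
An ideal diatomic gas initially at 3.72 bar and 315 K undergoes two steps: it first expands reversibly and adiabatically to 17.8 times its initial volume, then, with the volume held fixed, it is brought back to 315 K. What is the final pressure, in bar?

For a diatomic ideal gas γ = 7/5.
Adiabatic step (PV^γ = const): P₂ = 3.72×(1/17.8)^(7/5) = 0.06606 bar; T₂ = 315×(1/17.8)^(2/5) = 99.57 K.
Isochoric: P₃ = P₂(T₃/T₂) = 0.06606 × (315/99.57) = 0.209 bar.

P₃ ≈ 0.209 bar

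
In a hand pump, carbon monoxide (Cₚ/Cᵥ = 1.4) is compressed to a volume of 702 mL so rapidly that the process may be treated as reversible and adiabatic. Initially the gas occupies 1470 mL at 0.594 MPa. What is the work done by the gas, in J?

W ≈ -751 J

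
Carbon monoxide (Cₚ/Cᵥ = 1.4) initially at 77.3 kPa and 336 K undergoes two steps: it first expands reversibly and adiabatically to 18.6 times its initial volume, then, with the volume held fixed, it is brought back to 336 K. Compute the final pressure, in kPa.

P₃ ≈ 4.16 kPa

Adiabatic step (PV^γ = const): P₂ = 77.3×(1/18.6)^(1.4) = 1.291 kPa; T₂ = 336×(1/18.6)^(0.4) = 104.4 K.
Isochoric: P₃ = P₂(T₃/T₂) = 1.291 × (336/104.4) = 4.156 kPa.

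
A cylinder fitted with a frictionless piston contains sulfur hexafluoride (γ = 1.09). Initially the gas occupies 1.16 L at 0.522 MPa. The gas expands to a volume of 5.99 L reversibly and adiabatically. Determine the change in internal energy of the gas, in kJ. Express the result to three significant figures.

ΔU ≈ -0.924 kJ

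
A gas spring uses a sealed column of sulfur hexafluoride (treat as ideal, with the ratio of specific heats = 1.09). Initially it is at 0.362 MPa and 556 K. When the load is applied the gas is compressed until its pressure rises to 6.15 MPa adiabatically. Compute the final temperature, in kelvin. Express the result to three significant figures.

Along an adiabat T P^((1−γ)/γ) is constant, so T₂ = T₁ (P₂/P₁)^((γ−1)/γ).
T₂ = 556 × (6.15/0.362)^(0.0826) = 702.5 K.

T₂ ≈ 703 K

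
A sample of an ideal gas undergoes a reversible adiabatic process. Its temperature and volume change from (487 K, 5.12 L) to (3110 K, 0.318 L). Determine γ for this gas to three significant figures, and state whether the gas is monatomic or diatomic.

γ ≈ 1.67; monatomic

TV^(γ−1) = const ⇒ γ − 1 = ln(T₂/T₁) / ln(V₁/V₂).
γ = 1 + ln(3110/487) / ln(5.12/0.318) = 1.667.
γ ≈ 1.67 is close to 5/3, so the gas is monatomic.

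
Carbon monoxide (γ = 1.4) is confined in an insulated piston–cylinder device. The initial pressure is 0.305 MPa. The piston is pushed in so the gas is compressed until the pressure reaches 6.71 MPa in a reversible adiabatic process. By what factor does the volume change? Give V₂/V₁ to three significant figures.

V₂/V₁ ≈ 0.110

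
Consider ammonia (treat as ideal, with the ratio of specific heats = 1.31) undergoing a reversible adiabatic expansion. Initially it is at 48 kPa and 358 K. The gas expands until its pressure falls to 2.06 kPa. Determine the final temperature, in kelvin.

T₂ ≈ 170 K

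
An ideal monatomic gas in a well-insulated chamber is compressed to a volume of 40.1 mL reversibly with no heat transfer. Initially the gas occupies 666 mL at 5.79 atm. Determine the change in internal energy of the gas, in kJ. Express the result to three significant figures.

γ = 5/3 for a monatomic ideal gas.
P₂ = P₁(V₁/V₂)^γ = 5.79×(666/40.1)^(5/3) = 626 atm.
For a reversible adiabat, W_by_gas = (P₁V₁ − P₂V₂)/(γ−1).
W_by = (586700×0.000666 − 6.343×10^7×4.01×10^-5) / (2/3) = -3229 J.
Q = 0 ⇒ ΔU = −W_by = 3229 J.

ΔU ≈ 3.23 kJ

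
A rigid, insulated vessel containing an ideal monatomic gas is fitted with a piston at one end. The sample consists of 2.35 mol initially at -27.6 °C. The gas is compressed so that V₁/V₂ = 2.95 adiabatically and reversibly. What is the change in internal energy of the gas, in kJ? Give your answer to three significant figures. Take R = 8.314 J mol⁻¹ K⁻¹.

ΔU ≈ 7.61 kJ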